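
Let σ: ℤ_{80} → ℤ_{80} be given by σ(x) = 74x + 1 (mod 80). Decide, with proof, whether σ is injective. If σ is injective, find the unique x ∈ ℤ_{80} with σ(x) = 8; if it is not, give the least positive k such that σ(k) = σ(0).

We have gcd(74, 80) = 2 > 1. Taking x_1 = 0 and x_2 = 40: σ(0) = 1 and σ(40) = 74·40 + 1 = 2961 ≡ 1 (mod 80).
So σ(0) = σ(40) while 0 ≠ 40, hence σ is not injective.
Since σ is not injective, we find the least positive k with σ(k) = σ(0): this means 74k ≡ 0 (mod 80), i.e. 80 ∣ 74k. Since gcd(74, 80) = 2, dividing through by 2 this holds exactly when 40 ∣ 37k, and as gcd(37, 40) = 1, exactly when 40 ∣ k.
The smallest positive such k is 40.

40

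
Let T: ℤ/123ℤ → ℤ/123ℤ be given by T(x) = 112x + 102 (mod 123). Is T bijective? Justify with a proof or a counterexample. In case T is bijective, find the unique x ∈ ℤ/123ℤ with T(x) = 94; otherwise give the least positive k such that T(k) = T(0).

79

By definition, T is injective when T(u) = T(v) forces u = v.
If T(u) = T(v), then 112u ≡ 112v (mod 123). Because gcd(112, 123) = 1, we may cancel 112 to get u ≡ v (mod 123).
We now compute 112⁻¹ mod 123 explicitly. Euclid's algorithm: 123 = 1·112 + 11, 112 = 10·11 + 2, 11 = 5·2 + 1; back-substituting gives 1 = 67·112 − 61·123, so 112⁻¹ ≡ 67 (mod 123).
Then y ↦ 67(y − 102) is a two-sided inverse to T, so every y ∈ ℤ/123ℤ has a preimage.
Hence T is bijective.
Since T is bijective, we find T⁻¹(94): we need 112x ≡ 94 − 102 ≡ 115 (mod 123). Using 112⁻¹ = 67: x ≡ 67·115 = 7705 = 62·123 + 79, so x = 79.
Check: T(79) = 112·79 + 102 = 8950 = 72·123 + 94 ≡ 94 (mod 123).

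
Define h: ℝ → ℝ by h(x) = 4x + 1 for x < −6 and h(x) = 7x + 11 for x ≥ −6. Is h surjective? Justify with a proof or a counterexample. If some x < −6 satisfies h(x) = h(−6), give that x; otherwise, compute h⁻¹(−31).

Both pieces are strictly increasing (slopes 4 and 7), so each is injective on its own interval.
The left piece maps (−∞, −6) onto (−∞, −23); the right piece maps [−6, ∞) onto [−31, ∞).
The union (−∞, −23) ∪ [−31, ∞) covers ℝ, so h is surjective.
For the follow-up: the images overlap, so an x < −6 with h(x) = h(−6) exists. h(−6) = −31; solving 4x + 1 = −31 for x < −6 gives x = (−31 − 1)/4 = −8.

-8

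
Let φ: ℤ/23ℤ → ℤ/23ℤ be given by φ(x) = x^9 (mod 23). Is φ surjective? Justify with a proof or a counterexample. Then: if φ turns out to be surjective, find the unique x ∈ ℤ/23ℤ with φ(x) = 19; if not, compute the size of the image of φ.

11

Since 23 is prime, the nonzero elements of ℤ/23ℤ form a cyclic group of order 22.
As gcd(9, 22) = 1, raising to the 9th power is a bijection on this group: if s^9 ≡ t^9 then (st^{−1})^9 = 1, and the only element of order dividing gcd(9, 22) = 1 is 1, so s = t.
With φ(0) = 0 this makes φ injective on all of ℤ/23ℤ, hence bijective (finite equal-size domain and codomain). In particular φ is surjective.
Since φ is surjective, we find the preimage of 19. The inverse of x ↦ x^9 on (ℤ/23ℤ)^× is x ↦ x^5, because 9·5 = 45 = 2·22 + 1 ≡ 1 (mod 22) and x^{22} = 1 for x ≠ 0 (Fermat). So φ⁻¹(19) = 19^5 mod 23.
Repeated squaring mod 23: 19^1 ≡ 19, 19^2 ≡ 19² = 361 ≡ 16, 19^4 ≡ 16² = 256 ≡ 3. Since 5 = 4 + 1, 19^5 ≡ 3·19: 3·19 = 57 ≡ 11. So 19^5 ≡ 11 (mod 23).
Hence φ⁻¹(19) = 11.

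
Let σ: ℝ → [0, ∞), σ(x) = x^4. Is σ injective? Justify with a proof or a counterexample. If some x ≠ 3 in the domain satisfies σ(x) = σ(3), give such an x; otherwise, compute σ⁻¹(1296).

σ(3) = 81 = (−3)^4 = σ(−3) (since 4 is even), with 3 ≠ −3. So σ is not injective.
For the follow-up, such an x exists: taking x = −3 ∈ ℝ gives σ(−3) = 81 = σ(3) with −3 ≠ 3.

-3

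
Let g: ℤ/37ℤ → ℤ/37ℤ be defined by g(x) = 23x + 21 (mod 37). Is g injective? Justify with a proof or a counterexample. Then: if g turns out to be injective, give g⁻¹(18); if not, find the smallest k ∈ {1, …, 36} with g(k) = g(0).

24

If g(u) = g(v), then 23u ≡ 23v (mod 37). Because gcd(23, 37) = 1, we may cancel 23 to get u ≡ v (mod 37).
Hence g is injective.
We now compute 23⁻¹ mod 37 explicitly. Euclid's algorithm: 37 = 1·23 + 14, 23 = 1·14 + 9, 14 = 1·9 + 5, 9 = 1·5 + 4, 5 = 1·4 + 1; back-substituting gives 1 = 29·23 − 18·37, so 23⁻¹ ≡ 29 (mod 37).
Since g is injective, we compute g⁻¹(18): solve 23x + 21 ≡ 18 (mod 37), i.e. 23x ≡ 34 (mod 37).
Multiplying by 23⁻¹ = 29 gives x ≡ 29·34 = 986 = 26·37 + 24 ≡ 24 (mod 37).
Check: g(24) = 23·24 + 21 = 573 = 15·37 + 18 ≡ 18 (mod 37).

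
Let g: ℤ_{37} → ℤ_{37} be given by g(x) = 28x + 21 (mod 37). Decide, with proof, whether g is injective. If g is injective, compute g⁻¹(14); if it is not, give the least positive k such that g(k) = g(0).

9

If g(a) = g(b), then 28a ≡ 28b (mod 37). Because gcd(28, 37) = 1, we may cancel 28 to get a ≡ b (mod 37).
Hence g is injective.
We now compute 28⁻¹ mod 37 explicitly. Euclid's algorithm: 37 = 1·28 + 9, 28 = 3·9 + 1; back-substituting gives 1 = 4·28 − 3·37, so 28⁻¹ ≡ 4 (mod 37).
Since g is injective, we compute g⁻¹(14): solve 28x + 21 ≡ 14 (mod 37), i.e. 28x ≡ 30 (mod 37).
Multiplying by 28⁻¹ = 4 gives x ≡ 4·30 = 120 = 3·37 + 9 ≡ 9 (mod 37).
Check: g(9) = 28·9 + 21 = 273 = 7·37 + 14 ≡ 14 (mod 37).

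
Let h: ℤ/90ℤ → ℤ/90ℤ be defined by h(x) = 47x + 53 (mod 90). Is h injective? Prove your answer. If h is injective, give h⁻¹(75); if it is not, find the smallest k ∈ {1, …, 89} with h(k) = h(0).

56

Recall: h is injective if h(a) = h(b) implies a = b.
If h(a) = h(b), then 47a ≡ 47b (mod 90). Because gcd(47, 90) = 1, we may cancel 47 to get a ≡ b (mod 90).
Thus h is injective.
We now compute 47⁻¹ mod 90 explicitly. Euclid's algorithm: 90 = 1·47 + 43, 47 = 1·43 + 4, 43 = 10·4 + 3, 4 = 1·3 + 1; back-substituting gives 1 = 23·47 − 12·90, so 47⁻¹ ≡ 23 (mod 90).
Since h is injective, we find h⁻¹(75): we need 47x ≡ 75 − 53 ≡ 22 (mod 90). Using 47⁻¹ = 23: x ≡ 23·22 = 506 = 5·90 + 56, so x = 56.
Check: h(56) = 47·56 + 53 = 2685 = 29·90 + 75 ≡ 75 (mod 90).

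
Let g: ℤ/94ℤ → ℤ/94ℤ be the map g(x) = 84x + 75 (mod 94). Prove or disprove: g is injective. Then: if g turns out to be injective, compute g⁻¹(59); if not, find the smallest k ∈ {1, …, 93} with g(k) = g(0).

Recall: g is injective when g(u) = g(v) forces u = v.
We have gcd(84, 94) = 2 > 1. Taking u = 0 and v = 47: g(0) = 75 and g(47) = 84·47 + 75 = 4023 ≡ 75 (mod 94).
So g(0) = g(47) while 0 ≠ 47, therefore g is not injective.
Since g is not injective, we find the least positive k with g(k) = g(0): this means 84k ≡ 0 (mod 94), i.e. 94 ∣ 84k. Since gcd(84, 94) = 2, dividing through by 2 this holds exactly when 47 ∣ 42k, and as gcd(42, 47) = 1, exactly when 47 ∣ k.
The smallest positive such k is 47.

47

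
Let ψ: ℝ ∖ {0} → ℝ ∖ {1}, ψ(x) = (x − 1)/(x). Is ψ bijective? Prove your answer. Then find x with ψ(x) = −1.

Suppose ψ(x_1) = ψ(x_2). Cross-multiplying: (x_1 − 1)(x_2) = (x_2 − 1)(x_1).
Expanding both sides and cancelling the symmetric terms leaves 1·(x_1 − x_2) = 0. Since 1 ≠ 0, x_1 = x_2. Thus ψ is injective.
For any y ≠ 1, solving y(x) = x − 1 for x gives a well-defined x ≠ 0. So ψ is surjective.
Thus ψ is bijective.
Solving ψ(x) = −1: cross-multiplying gives x − 1 = −1(x), which rearranges to 2x = 1, so x = 1/2.

1/2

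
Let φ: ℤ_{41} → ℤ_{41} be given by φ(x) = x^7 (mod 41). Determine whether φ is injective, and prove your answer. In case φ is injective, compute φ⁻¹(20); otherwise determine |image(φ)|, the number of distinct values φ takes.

Since 41 is prime, the nonzero elements of ℤ_{41} form a cyclic group of order 40.
As gcd(7, 40) = 1, raising to the 7th power is a bijection on this group: if x_1^7 ≡ x_2^7 then (x_1x_2^{−1})^7 = 1, and the only element of order dividing gcd(7, 40) = 1 is 1, so x_1 = x_2.
With φ(0) = 0 this makes φ injective on all of ℤ_{41}, hence bijective (finite equal-size domain and codomain). In particular φ is injective.
Since φ is injective, we find the preimage of 20. The inverse of x ↦ x^7 on (ℤ_{41})^× is x ↦ x^23, because 7·23 = 161 = 4·40 + 1 ≡ 1 (mod 40) and x^{40} = 1 for x ≠ 0 (Fermat). So φ⁻¹(20) = 20^23 mod 41.
Repeated squaring mod 41: 20^1 ≡ 20, 20^2 ≡ 20² = 400 ≡ 31, 20^4 ≡ 31² = 961 ≡ 18, 20^8 ≡ 18² = 324 ≡ 37, 20^16 ≡ 37² = 1369 ≡ 16. Since 23 = 16 + 4 + 2 + 1, 20^23 ≡ 16·18·31·20: 16·18 = 288 ≡ 1, then 1·31 = 31, then 31·20 = 620 ≡ 5. So 20^23 ≡ 5 (mod 41).
Hence φ⁻¹(20) = 5.

5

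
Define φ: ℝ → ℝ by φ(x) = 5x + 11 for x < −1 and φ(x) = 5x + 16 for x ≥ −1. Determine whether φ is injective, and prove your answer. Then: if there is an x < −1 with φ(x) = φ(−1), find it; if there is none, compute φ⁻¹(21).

1

Both pieces are strictly increasing (slopes 5 and 5), so each is injective on its own interval.
The left piece maps (−∞, −1) onto (−∞, 6); the right piece maps [−1, ∞) onto [11, ∞).
These images are disjoint, so no value is attained by both pieces. Thus φ is injective.
Because the two images are disjoint, no x < −1 has φ(x) = φ(−1), so we compute φ⁻¹(21): 21 lies in [11, ∞), so solve 5x + 16 = 21: x = (21 − 16)/5 = 1.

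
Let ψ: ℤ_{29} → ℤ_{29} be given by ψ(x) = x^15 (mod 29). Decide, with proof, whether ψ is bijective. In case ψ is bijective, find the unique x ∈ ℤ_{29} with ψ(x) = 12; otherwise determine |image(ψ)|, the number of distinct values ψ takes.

Since 29 is prime, the nonzero elements of ℤ_{29} form a cyclic group of order 28.
As gcd(15, 28) = 1, raising to the 15th power is a bijection on this group: if s^15 ≡ t^15 then (st^{−1})^15 = 1, and the only element of order dividing gcd(15, 28) = 1 is 1, so s = t.
With ψ(0) = 0 this makes ψ injective on all of ℤ_{29}, hence bijective (finite equal-size domain and codomain). In particular ψ is bijective.
Since ψ is bijective, we find the preimage of 12. The inverse of x ↦ x^15 on (ℤ_{29})^× is x ↦ x^15, because 15·15 = 225 = 8·28 + 1 ≡ 1 (mod 28) and x^{28} = 1 for x ≠ 0 (Fermat). So ψ⁻¹(12) = 12^15 mod 29.
Repeated squaring mod 29: 12^1 ≡ 12, 12^2 ≡ 12² = 144 ≡ 28, 12^4 ≡ 28² = 784 ≡ 1, 12^8 ≡ 1² = 1. Since 15 = 8 + 4 + 2 + 1, 12^15 ≡ 1·1·28·12: 1·1 = 1, then 1·28 = 28, then 28·12 = 336 ≡ 17. So 12^15 ≡ 17 (mod 29).
Hence ψ⁻¹(12) = 17.

17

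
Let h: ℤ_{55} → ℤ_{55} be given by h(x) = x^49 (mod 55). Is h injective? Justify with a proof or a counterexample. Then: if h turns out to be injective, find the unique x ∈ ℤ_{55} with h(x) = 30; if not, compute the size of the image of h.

Computing x^49 mod 55 for each x (by repeated squaring, reducing mod 55 at every step), the values h(0), h(1), …, h(54) are: 0, 1, 17, 48, 14, 20, 46, 52, 18, 49, 10, 11, 12, 28, 4, 25, 31, 2, 8, 29, 5, 21, 22, 23, 39, 15, 36, 42, 13, 19, 40, 16, 32, 33, 34, 50, 26, 47, 53, 24, 30, 51, 27, 43, 44, 45, 6, 37, 3, 9, 35, 41, 7, 38, 54.
Every element of ℤ_{55} appears exactly once in this list, so h is a bijection, and in particular injective.
Since h is injective, we read off the preimage of 30 from the same table: h(40) = 30, so h⁻¹(30) = 40.

40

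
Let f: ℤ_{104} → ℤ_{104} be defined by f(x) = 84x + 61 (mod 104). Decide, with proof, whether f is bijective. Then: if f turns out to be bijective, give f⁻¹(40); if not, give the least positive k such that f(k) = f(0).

Recall that f is injective if f(a) = f(b) implies a = b.
We have gcd(84, 104) = 4 > 1. Taking a = 0 and b = 26: f(0) = 61 and f(26) = 84·26 + 61 = 2245 ≡ 61 (mod 104).
So f(0) = f(26) while 0 ≠ 26, therefore f is not injective, hence not bijective.
Since f is not bijective, we find the least positive k with f(k) = f(0): this means 84k ≡ 0 (mod 104), i.e. 104 ∣ 84k. Since gcd(84, 104) = 4, dividing through by 4 this holds exactly when 26 ∣ 21k, and as gcd(21, 26) = 1, exactly when 26 ∣ k.
The smallest positive such k is 26.

26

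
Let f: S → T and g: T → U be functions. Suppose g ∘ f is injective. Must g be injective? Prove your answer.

not injective

No. Take S = {0}, T = {0, 1, 2}, U = {0, 1, 2}, f(a) = a for each a ∈ S, and g(b) = 1 if b ∈ {1, 2} else g(b) = b.
Then g ∘ f = f is injective (S ⊂ T and f is the inclusion), but g(1) = g(2) = 1 with 1 ≠ 2, so g is not injective.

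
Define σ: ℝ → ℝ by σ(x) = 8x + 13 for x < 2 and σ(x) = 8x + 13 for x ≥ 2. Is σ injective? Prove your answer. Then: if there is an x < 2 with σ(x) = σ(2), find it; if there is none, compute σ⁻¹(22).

9/8

Both pieces are strictly increasing (slopes 8 and 8), so each is injective on its own interval.
The left piece maps (−∞, 2) onto (−∞, 29); the right piece maps [2, ∞) onto [29, ∞).
These images are disjoint, so no value is attained by both pieces. Therefore σ is injective.
Because the two images are disjoint, no x < 2 has σ(x) = σ(2), so we compute σ⁻¹(22): 22 lies in (−∞, 29), so solve 8x + 13 = 22: x = (22 − 13)/8 = 9/8.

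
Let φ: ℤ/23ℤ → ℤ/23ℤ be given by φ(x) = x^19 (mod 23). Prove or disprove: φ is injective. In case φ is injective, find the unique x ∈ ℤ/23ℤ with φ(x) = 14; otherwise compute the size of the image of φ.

Since 23 is prime, the nonzero elements of ℤ/23ℤ form a cyclic group of order 22.
As gcd(19, 22) = 1, raising to the 19th power is a bijection on this group: if s^19 ≡ t^19 then (st^{−1})^19 = 1, and the only element of order dividing gcd(19, 22) = 1 is 1, so s = t.
With φ(0) = 0 this makes φ injective on all of ℤ/23ℤ, hence bijective (finite equal-size domain and codomain). In particular φ is injective.
Since φ is injective, we find the preimage of 14. The inverse of x ↦ x^19 on (ℤ/23ℤ)^× is x ↦ x^7, because 19·7 = 133 = 6·22 + 1 ≡ 1 (mod 22) and x^{22} = 1 for x ≠ 0 (Fermat). So φ⁻¹(14) = 14^7 mod 23.
Repeated squaring mod 23: 14^1 ≡ 14, 14^2 ≡ 14² = 196 ≡ 12, 14^4 ≡ 12² = 144 ≡ 6. Since 7 = 4 + 2 + 1, 14^7 ≡ 6·12·14: 6·12 = 72 ≡ 3, then 3·14 = 42 ≡ 19. So 14^7 ≡ 19 (mod 23).
Hence φ⁻¹(14) = 19.

19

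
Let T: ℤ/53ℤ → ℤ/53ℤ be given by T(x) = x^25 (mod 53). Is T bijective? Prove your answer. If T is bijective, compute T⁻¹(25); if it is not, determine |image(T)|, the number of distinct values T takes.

Since 53 is prime, the nonzero elements of ℤ/53ℤ form a cyclic group of order 52.
As gcd(25, 52) = 1, raising to the 25th power is a bijection on this group: if u^25 ≡ v^25 then (uv^{−1})^25 = 1, and the only element of order dividing gcd(25, 52) = 1 is 1, so u = v.
With T(0) = 0 this makes T injective on all of ℤ/53ℤ, hence bijective (finite equal-size domain and codomain). In particular T is bijective.
Since T is bijective, we find the preimage of 25. The inverse of x ↦ x^25 on (ℤ/53ℤ)^× is x ↦ x^25, because 25·25 = 625 = 12·52 + 1 ≡ 1 (mod 52) and x^{52} = 1 for x ≠ 0 (Fermat). So T⁻¹(25) = 25^25 mod 53.
Repeated squaring mod 53: 25^1 ≡ 25, 25^2 ≡ 25² = 625 ≡ 42, 25^4 ≡ 42² = 1764 ≡ 15, 25^8 ≡ 15² = 225 ≡ 13, 25^16 ≡ 13² = 169 ≡ 10. Since 25 = 16 + 8 + 1, 25^25 ≡ 10·13·25: 10·13 = 130 ≡ 24, then 24·25 = 600 ≡ 17. So 25^25 ≡ 17 (mod 53).
Hence T⁻¹(25) = 17.

17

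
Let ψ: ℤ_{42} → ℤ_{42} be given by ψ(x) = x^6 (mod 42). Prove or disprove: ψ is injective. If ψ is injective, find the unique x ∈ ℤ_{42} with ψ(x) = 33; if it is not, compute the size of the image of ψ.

ψ(2): Repeated squaring mod 42: 2^1 ≡ 2, 2^2 ≡ 2² = 4, 2^4 ≡ 4² = 16. Since 6 = 4 + 2, 2^6 ≡ 16·4: 16·4 = 64 ≡ 22. So 2^6 ≡ 22 (mod 42).
ψ(4): Repeated squaring mod 42: 4^1 ≡ 4, 4^2 ≡ 4² = 16, 4^4 ≡ 16² = 256 ≡ 4. Since 6 = 4 + 2, 4^6 ≡ 4·16: 4·16 = 64 ≡ 22. So 4^6 ≡ 22 (mod 42).
So ψ(2) = ψ(4) = 22 while 2 ≠ 4, thus ψ is not injective.
Since ψ is not injective, we determine |image(ψ)|. Computing x^6 mod 42 for each x (by repeated squaring, reducing mod 42 at every step), the values ψ(0), ψ(1), …, ψ(41) are: 0, 1, 22, 15, 22, 1, 36, 7, 22, 15, 22, 1, 36, 1, 28, 15, 22, 1, 36, 1, 22, 21, 22, 1, 36, 1, 22, 15, 28, 1, 36, 1, 22, 15, 22, 7, 36, 1, 22, 15, 22, 1.
The distinct values are {0, 1, 7, 15, 21, 22, 28, 36}; there are 8 of them.

8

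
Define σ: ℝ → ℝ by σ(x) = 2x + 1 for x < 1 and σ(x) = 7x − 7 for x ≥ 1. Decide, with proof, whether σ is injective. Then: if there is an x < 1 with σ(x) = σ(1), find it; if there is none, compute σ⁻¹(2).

-1/2

Both pieces are strictly increasing (slopes 2 and 7), so each is injective on its own interval.
The left piece maps (−∞, 1) onto (−∞, 3); the right piece maps [1, ∞) onto [0, ∞).
These images overlap. In particular σ(1) = 0 (right piece), and solving 2x + 1 = 0 on the left piece gives x = −1/2 < 1.
So σ(−1/2) = σ(1) with −1/2 ≠ 1, and σ is not injective. This x = −1/2 is the requested value below 1.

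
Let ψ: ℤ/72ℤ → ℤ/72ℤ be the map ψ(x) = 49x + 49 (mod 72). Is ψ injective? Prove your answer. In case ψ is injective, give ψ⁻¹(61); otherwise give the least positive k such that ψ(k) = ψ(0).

12

Suppose ψ(x_1) = ψ(x_2) in ℤ/72ℤ. Then 49x_1 + 49 ≡ 49x_2 + 49 (mod 72), thus 49(x_1 − x_2) ≡ 0 (mod 72).
Since gcd(49, 72) = 1, 49 is invertible modulo 72, thus x_1 − x_2 ≡ 0 (mod 72), i.e. x_1 = x_2.
So ψ is injective.
We now compute 49⁻¹ mod 72 explicitly. Euclid's algorithm: 72 = 1·49 + 23, 49 = 2·23 + 3, 23 = 7·3 + 2, 3 = 1·2 + 1; back-substituting gives 1 = 25·49 − 17·72, so 49⁻¹ ≡ 25 (mod 72).
Since ψ is injective, we find ψ⁻¹(61): we need 49x ≡ 61 − 49 ≡ 12 (mod 72). Using 49⁻¹ = 25: x ≡ 25·12 = 300 = 4·72 + 12, so x = 12.
Check: ψ(12) = 49·12 + 49 = 637 = 8·72 + 61 ≡ 61 (mod 72).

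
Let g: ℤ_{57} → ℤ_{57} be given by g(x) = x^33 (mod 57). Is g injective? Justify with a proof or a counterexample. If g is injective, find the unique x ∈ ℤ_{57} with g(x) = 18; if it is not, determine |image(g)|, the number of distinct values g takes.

21

g(1) = 1^33 = 1.
g(7): Repeated squaring mod 57: 7^1 ≡ 7, 7^2 ≡ 7² = 49, 7^4 ≡ 49² = 2401 ≡ 7, 7^8 ≡ 7² = 49, 7^16 ≡ 49² = 2401 ≡ 7, 7^32 ≡ 7² = 49. Since 33 = 32 + 1, 7^33 ≡ 49·7: 49·7 = 343 ≡ 1. So 7^33 ≡ 1 (mod 57).
So g(1) = g(7) = 1 while 1 ≠ 7, hence g is not injective.
Since g is not injective, we determine |image(g)|. Computing x^33 mod 57 for each x (by repeated squaring, reducing mod 57 at every step), the values g(0), g(1), …, g(56) are: 0, 1, 50, 12, 49, 26, 30, 1, 56, 30, 46, 20, 18, 46, 50, 27, 7, 26, 18, 19, 20, 12, 31, 11, 45, 49, 20, 18, 49, 8, 39, 37, 8, 12, 46, 26, 45, 37, 38, 39, 31, 50, 30, 7, 11, 39, 37, 11, 27, 1, 56, 27, 31, 8, 45, 7, 56.
The distinct values are {0, 1, 7, 8, 11, 12, 18, 19, 20, 26, 27, 30, 31, 37, 38, 39, 45, 46, 49, 50, 56}; there are 21 of them.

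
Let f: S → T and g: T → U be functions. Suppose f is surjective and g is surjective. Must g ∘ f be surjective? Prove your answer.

surjective

Let c ∈ U. Since g is surjective, there is b ∈ T with g(b) = c. Since f is surjective, there is a ∈ S with f(a) = b.
Then (g ∘ f)(a) = g(b) = c. Therefore g ∘ f is surjective.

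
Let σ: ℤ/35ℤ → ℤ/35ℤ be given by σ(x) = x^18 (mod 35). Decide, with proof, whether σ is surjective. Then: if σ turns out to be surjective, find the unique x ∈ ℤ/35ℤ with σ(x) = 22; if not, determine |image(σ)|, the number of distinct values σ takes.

σ(2): Repeated squaring mod 35: 2^1 ≡ 2, 2^2 ≡ 2² = 4, 2^4 ≡ 4² = 16, 2^8 ≡ 16² = 256 ≡ 11, 2^16 ≡ 11² = 121 ≡ 16. Since 18 = 16 + 2, 2^18 ≡ 16·4: 16·4 = 64 ≡ 29. So 2^18 ≡ 29 (mod 35).
σ(3): Repeated squaring mod 35: 3^1 ≡ 3, 3^2 ≡ 3² = 9, 3^4 ≡ 9² = 81 ≡ 11, 3^8 ≡ 11² = 121 ≡ 16, 3^16 ≡ 16² = 256 ≡ 11. Since 18 = 16 + 2, 3^18 ≡ 11·9: 11·9 = 99 ≡ 29. So 3^18 ≡ 29 (mod 35).
So σ(2) = σ(3) = 29 while 2 ≠ 3, hence σ is not injective.
A non-injective map from the 35-element set ℤ/35ℤ to itself takes at most 34 distinct values, so it cannot be surjective. Therefore σ is not surjective.
Since σ is not surjective, we determine |image(σ)|. Computing x^18 mod 35 for each x (by repeated squaring, reducing mod 35 at every step), the values σ(0), σ(1), …, σ(34) are: 0, 1, 29, 29, 1, 15, 1, 14, 29, 1, 15, 1, 29, 29, 21, 15, 1, 29, 29, 1, 15, 21, 29, 29, 1, 15, 1, 29, 14, 1, 15, 1, 29, 29, 1.
The distinct values are {0, 1, 14, 15, 21, 29}; there are 6 of them.

6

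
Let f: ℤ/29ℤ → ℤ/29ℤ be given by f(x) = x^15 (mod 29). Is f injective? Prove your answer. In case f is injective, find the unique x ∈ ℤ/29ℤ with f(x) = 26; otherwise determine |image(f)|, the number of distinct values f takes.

3

Since 29 is prime, the nonzero elements of ℤ/29ℤ form a cyclic group of order 28.
As gcd(15, 28) = 1, raising to the 15th power is a bijection on this group: if a^15 ≡ b^15 then (ab^{−1})^15 = 1, and the only element of order dividing gcd(15, 28) = 1 is 1, so a = b.
With f(0) = 0 this makes f injective on all of ℤ/29ℤ, hence bijective (finite equal-size domain and codomain). In particular f is injective.
Since f is injective, we find the preimage of 26. The inverse of x ↦ x^15 on (ℤ/29ℤ)^× is x ↦ x^15, because 15·15 = 225 = 8·28 + 1 ≡ 1 (mod 28) and x^{28} = 1 for x ≠ 0 (Fermat). So f⁻¹(26) = 26^15 mod 29.
Repeated squaring mod 29: 26^1 ≡ 26, 26^2 ≡ 26² = 676 ≡ 9, 26^4 ≡ 9² = 81 ≡ 23, 26^8 ≡ 23² = 529 ≡ 7. Since 15 = 8 + 4 + 2 + 1, 26^15 ≡ 7·23·9·26: 7·23 = 161 ≡ 16, then 16·9 = 144 ≡ 28, then 28·26 = 728 ≡ 3. So 26^15 ≡ 3 (mod 29).
Hence f⁻¹(26) = 3.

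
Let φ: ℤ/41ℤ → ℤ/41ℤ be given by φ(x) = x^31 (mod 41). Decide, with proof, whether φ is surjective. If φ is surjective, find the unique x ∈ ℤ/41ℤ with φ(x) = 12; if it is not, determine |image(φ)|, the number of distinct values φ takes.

15

Since 41 is prime, the nonzero elements of ℤ/41ℤ form a cyclic group of order 40.
As gcd(31, 40) = 1, raising to the 31st power is a bijection on this group: if u^31 ≡ v^31 then (uv^{−1})^31 = 1, and the only element of order dividing gcd(31, 40) = 1 is 1, so u = v.
With φ(0) = 0 this makes φ injective on all of ℤ/41ℤ, hence bijective (finite equal-size domain and codomain). In particular φ is surjective.
Since φ is surjective, we find the preimage of 12. The inverse of x ↦ x^31 on (ℤ/41ℤ)^× is x ↦ x^31, because 31·31 = 961 = 24·40 + 1 ≡ 1 (mod 40) and x^{40} = 1 for x ≠ 0 (Fermat). So φ⁻¹(12) = 12^31 mod 41.
Repeated squaring mod 41: 12^1 ≡ 12, 12^2 ≡ 12² = 144 ≡ 21, 12^4 ≡ 21² = 441 ≡ 31, 12^8 ≡ 31² = 961 ≡ 18, 12^16 ≡ 18² = 324 ≡ 37. Since 31 = 16 + 8 + 4 + 2 + 1, 12^31 ≡ 37·18·31·21·12: 37·18 = 666 ≡ 10, then 10·31 = 310 ≡ 23, then 23·21 = 483 ≡ 32, then 32·12 = 384 ≡ 15. So 12^31 ≡ 15 (mod 41).
Hence φ⁻¹(12) = 15.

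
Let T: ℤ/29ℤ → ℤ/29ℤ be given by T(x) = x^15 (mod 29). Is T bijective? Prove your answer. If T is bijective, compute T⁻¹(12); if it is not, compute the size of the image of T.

Since 29 is prime, the nonzero elements of ℤ/29ℤ form a cyclic group of order 28.
As gcd(15, 28) = 1, raising to the 15th power is a bijection on this group: if a^15 ≡ b^15 then (ab^{−1})^15 = 1, and the only element of order dividing gcd(15, 28) = 1 is 1, so a = b.
With T(0) = 0 this makes T injective on all of ℤ/29ℤ, hence bijective (finite equal-size domain and codomain). In particular T is bijective.
Since T is bijective, we find the preimage of 12. The inverse of x ↦ x^15 on (ℤ/29ℤ)^× is x ↦ x^15, because 15·15 = 225 = 8·28 + 1 ≡ 1 (mod 28) and x^{28} = 1 for x ≠ 0 (Fermat). So T⁻¹(12) = 12^15 mod 29.
Repeated squaring mod 29: 12^1 ≡ 12, 12^2 ≡ 12² = 144 ≡ 28, 12^4 ≡ 28² = 784 ≡ 1, 12^8 ≡ 1² = 1. Since 15 = 8 + 4 + 2 + 1, 12^15 ≡ 1·1·28·12: 1·1 = 1, then 1·28 = 28, then 28·12 = 336 ≡ 17. So 12^15 ≡ 17 (mod 29).
Hence T⁻¹(12) = 17.

17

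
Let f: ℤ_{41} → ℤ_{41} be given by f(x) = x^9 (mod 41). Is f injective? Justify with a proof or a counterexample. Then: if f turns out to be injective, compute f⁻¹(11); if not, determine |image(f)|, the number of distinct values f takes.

12

Since 41 is prime, the nonzero elements of ℤ_{41} form a cyclic group of order 40.
As gcd(9, 40) = 1, raising to the 9th power is a bijection on this group: if u^9 ≡ v^9 then (uv^{−1})^9 = 1, and the only element of order dividing gcd(9, 40) = 1 is 1, so u = v.
With f(0) = 0 this makes f injective on all of ℤ_{41}, hence bijective (finite equal-size domain and codomain). In particular f is injective.
Since f is injective, we find the preimage of 11. The inverse of x ↦ x^9 on (ℤ_{41})^× is x ↦ x^9, because 9·9 = 81 = 2·40 + 1 ≡ 1 (mod 40) and x^{40} = 1 for x ≠ 0 (Fermat). So f⁻¹(11) = 11^9 mod 41.
Repeated squaring mod 41: 11^1 ≡ 11, 11^2 ≡ 11² = 121 ≡ 39, 11^4 ≡ 39² = 1521 ≡ 4, 11^8 ≡ 4² = 16. Since 9 = 8 + 1, 11^9 ≡ 16·11: 16·11 = 176 ≡ 12. So 11^9 ≡ 12 (mod 41).
Hence f⁻¹(11) = 12.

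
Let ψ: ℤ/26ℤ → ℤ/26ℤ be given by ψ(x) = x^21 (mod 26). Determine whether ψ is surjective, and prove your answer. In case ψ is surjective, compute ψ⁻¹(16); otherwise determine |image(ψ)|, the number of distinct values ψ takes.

ψ(1) = 1^21 = 1.
ψ(3): Repeated squaring mod 26: 3^1 ≡ 3, 3^2 ≡ 3² = 9, 3^4 ≡ 9² = 81 ≡ 3, 3^8 ≡ 3² = 9, 3^16 ≡ 9² = 81 ≡ 3. Since 21 = 16 + 4 + 1, 3^21 ≡ 3·3·3: 3·3 = 9, then 9·3 = 27 ≡ 1. So 3^21 ≡ 1 (mod 26).
So ψ(1) = ψ(3) = 1 while 1 ≠ 3, hence ψ is not injective.
A non-injective map from the 26-element set ℤ/26ℤ to itself takes at most 25 distinct values, so it cannot be surjective. Therefore ψ is not surjective.
Since ψ is not surjective, we determine |image(ψ)|. Computing x^21 mod 26 for each x (by repeated squaring, reducing mod 26 at every step), the values ψ(0), ψ(1), …, ψ(25) are: 0, 1, 18, 1, 12, 5, 18, 21, 8, 1, 12, 21, 12, 13, 14, 5, 14, 25, 18, 5, 8, 21, 14, 25, 8, 25.
The distinct values are {0, 1, 5, 8, 12, 13, 14, 18, 21, 25}; there are 10 of them.

10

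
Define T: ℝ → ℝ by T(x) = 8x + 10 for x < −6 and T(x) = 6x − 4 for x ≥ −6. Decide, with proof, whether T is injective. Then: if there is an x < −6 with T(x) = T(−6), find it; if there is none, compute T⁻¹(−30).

-25/4

Both pieces are strictly increasing (slopes 8 and 6), so each is injective on its own interval.
The left piece maps (−∞, −6) onto (−∞, −38); the right piece maps [−6, ∞) onto [−40, ∞).
These images overlap. In particular T(−6) = −40 (right piece), and solving 8x + 10 = −40 on the left piece gives x = −25/4 < −6.
So T(−25/4) = T(−6) with −25/4 ≠ −6, and T is not injective. This x = −25/4 is the requested value below −6.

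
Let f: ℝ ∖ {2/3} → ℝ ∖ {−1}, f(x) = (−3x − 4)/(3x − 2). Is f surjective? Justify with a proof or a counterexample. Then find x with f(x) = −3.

For any y ≠ −1, solving y(3x − 2) = −3x − 4 for x gives a well-defined x ≠ 2/3. So f is surjective.
Solving f(x) = −3: cross-multiplying gives −3x − 4 = −3(3x − 2), which rearranges to 6x = 10, so x = 5/3.

5/3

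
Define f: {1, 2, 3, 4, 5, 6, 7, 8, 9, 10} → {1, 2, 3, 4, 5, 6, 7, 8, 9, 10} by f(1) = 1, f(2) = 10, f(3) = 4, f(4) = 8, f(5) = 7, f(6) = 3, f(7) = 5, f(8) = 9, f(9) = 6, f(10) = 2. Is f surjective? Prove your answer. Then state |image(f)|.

Every element of the codomain has a preimage: 1 = f(1), 2 = f(10), 3 = f(6), 4 = f(3), 5 = f(7), 6 = f(9), 7 = f(5), 8 = f(4), 9 = f(8), 10 = f(2).
So f is surjective.
The image of f is {1, 2, 3, 4, 5, 6, 7, 8, 9, 10}, which has 10 elements.

10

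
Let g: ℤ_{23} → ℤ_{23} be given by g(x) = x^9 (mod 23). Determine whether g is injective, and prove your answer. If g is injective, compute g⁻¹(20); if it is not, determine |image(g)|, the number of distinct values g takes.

10

Since 23 is prime, the nonzero elements of ℤ_{23} form a cyclic group of order 22.
As gcd(9, 22) = 1, raising to the 9th power is a bijection on this group: if a^9 ≡ b^9 then (ab^{−1})^9 = 1, and the only element of order dividing gcd(9, 22) = 1 is 1, so a = b.
With g(0) = 0 this makes g injective on all of ℤ_{23}, hence bijective (finite equal-size domain and codomain). In particular g is injective.
Since g is injective, we find the preimage of 20. The inverse of x ↦ x^9 on (ℤ_{23})^× is x ↦ x^5, because 9·5 = 45 = 2·22 + 1 ≡ 1 (mod 22) and x^{22} = 1 for x ≠ 0 (Fermat). So g⁻¹(20) = 20^5 mod 23.
Repeated squaring mod 23: 20^1 ≡ 20, 20^2 ≡ 20² = 400 ≡ 9, 20^4 ≡ 9² = 81 ≡ 12. Since 5 = 4 + 1, 20^5 ≡ 12·20: 12·20 = 240 ≡ 10. So 20^5 ≡ 10 (mod 23).
Hence g⁻¹(20) = 10.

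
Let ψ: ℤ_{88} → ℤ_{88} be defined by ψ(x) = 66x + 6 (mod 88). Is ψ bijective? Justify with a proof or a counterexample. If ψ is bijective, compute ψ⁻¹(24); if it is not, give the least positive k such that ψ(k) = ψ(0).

4

By definition, injectivity means: for all u, v in the domain, ψ(u) = ψ(v) implies u = v.
We have gcd(66, 88) = 22 > 1. Taking u = 0 and v = 4: ψ(0) = 6 and ψ(4) = 66·4 + 6 = 270 ≡ 6 (mod 88).
So ψ(0) = ψ(4) while 0 ≠ 4, hence ψ is not injective, hence not bijective.
Since ψ is not bijective, we find the least positive k with ψ(k) = ψ(0): this means 66k ≡ 0 (mod 88), i.e. 88 ∣ 66k. Since gcd(66, 88) = 22, dividing through by 22 this holds exactly when 4 ∣ 3k, and as gcd(3, 4) = 1, exactly when 4 ∣ k.
The smallest positive such k is 4.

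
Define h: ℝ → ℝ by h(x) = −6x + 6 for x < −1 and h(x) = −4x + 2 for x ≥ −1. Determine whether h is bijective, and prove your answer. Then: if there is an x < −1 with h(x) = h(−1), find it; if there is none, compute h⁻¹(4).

Both pieces are strictly decreasing (slopes −6 and −4), so each is injective on its own interval.
The left piece maps (−∞, −1) onto (12, ∞); the right piece maps [−1, ∞) onto (−∞, 6].
The images leave a gap (12 has no preimage), so h is not surjective, hence not bijective.
Because the two images are disjoint, no x < −1 has h(x) = h(−1), so we compute h⁻¹(4): 4 lies in (−∞, 6], so solve −4x + 2 = 4: x = (4 − 2)/(−4) = −1/2.

-1/2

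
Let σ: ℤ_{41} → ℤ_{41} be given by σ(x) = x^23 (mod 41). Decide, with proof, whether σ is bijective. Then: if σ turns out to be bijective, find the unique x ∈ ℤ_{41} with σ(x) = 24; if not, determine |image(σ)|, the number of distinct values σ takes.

28

Since 41 is prime, the nonzero elements of ℤ_{41} form a cyclic group of order 40.
As gcd(23, 40) = 1, raising to the 23rd power is a bijection on this group: if s^23 ≡ t^23 then (st^{−1})^23 = 1, and the only element of order dividing gcd(23, 40) = 1 is 1, so s = t.
With σ(0) = 0 this makes σ injective on all of ℤ_{41}, hence bijective (finite equal-size domain and codomain). In particular σ is bijective.
Since σ is bijective, we find the preimage of 24. The inverse of x ↦ x^23 on (ℤ_{41})^× is x ↦ x^7, because 23·7 = 161 = 4·40 + 1 ≡ 1 (mod 40) and x^{40} = 1 for x ≠ 0 (Fermat). So σ⁻¹(24) = 24^7 mod 41.
Repeated squaring mod 41: 24^1 ≡ 24, 24^2 ≡ 24² = 576 ≡ 2, 24^4 ≡ 2² = 4. Since 7 = 4 + 2 + 1, 24^7 ≡ 4·2·24: 4·2 = 8, then 8·24 = 192 ≡ 28. So 24^7 ≡ 28 (mod 41).
Hence σ⁻¹(24) = 28.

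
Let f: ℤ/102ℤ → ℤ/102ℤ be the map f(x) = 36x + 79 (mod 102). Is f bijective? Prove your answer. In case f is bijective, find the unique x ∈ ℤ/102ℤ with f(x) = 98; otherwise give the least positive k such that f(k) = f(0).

17

We have gcd(36, 102) = 6 > 1. Taking x_1 = 0 and x_2 = 17: f(0) = 79 and f(17) = 36·17 + 79 = 691 ≡ 79 (mod 102).
So f(0) = f(17) while 0 ≠ 17, so f is not injective, hence not bijective.
Since f is not bijective, we find the least positive k with f(k) = f(0): this means 36k ≡ 0 (mod 102), i.e. 102 ∣ 36k. Since gcd(36, 102) = 6, dividing through by 6 this holds exactly when 17 ∣ 6k, and as gcd(6, 17) = 1, exactly when 17 ∣ k.
The smallest positive such k is 17.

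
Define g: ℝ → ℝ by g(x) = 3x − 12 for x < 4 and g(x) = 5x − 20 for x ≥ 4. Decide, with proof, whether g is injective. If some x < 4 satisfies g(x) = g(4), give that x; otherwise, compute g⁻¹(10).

6

Both pieces are strictly increasing (slopes 3 and 5), so each is injective on its own interval.
The left piece maps (−∞, 4) onto (−∞, 0); the right piece maps [4, ∞) onto [0, ∞).
These images are disjoint, so no value is attained by both pieces. Hence g is injective.
Because the two images are disjoint, no x < 4 has g(x) = g(4), so we compute g⁻¹(10): 10 lies in [0, ∞), so solve 5x − 20 = 10: x = (10 + 20)/5 = 6.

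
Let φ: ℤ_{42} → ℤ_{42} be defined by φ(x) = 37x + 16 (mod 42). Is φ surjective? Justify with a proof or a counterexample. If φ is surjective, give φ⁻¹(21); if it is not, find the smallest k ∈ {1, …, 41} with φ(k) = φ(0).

By definition, surjectivity means every element of the codomain has a preimage under φ.
Since gcd(37, 42) = 1, 37 is invertible modulo 42. Euclid's algorithm: 42 = 1·37 + 5, 37 = 7·5 + 2, 5 = 2·2 + 1; back-substituting gives 1 = 25·37 − 22·42, so 37⁻¹ ≡ 25 (mod 42).
For any y ∈ ℤ_{42}, x = 25(y − 16) mod 42 satisfies φ(x) = 37·25(y − 16) + 16 ≡ y (since 37·25 ≡ 1 mod 42). So every y has a preimage.
Therefore φ is surjective.
Since φ is surjective, we find φ⁻¹(21): we need 37x ≡ 21 − 16 ≡ 5 (mod 42). Using 37⁻¹ = 25: x ≡ 25·5 = 125 = 2·42 + 41, so x = 41.
Check: φ(41) = 37·41 + 16 = 1533 = 36·42 + 21 ≡ 21 (mod 42).

41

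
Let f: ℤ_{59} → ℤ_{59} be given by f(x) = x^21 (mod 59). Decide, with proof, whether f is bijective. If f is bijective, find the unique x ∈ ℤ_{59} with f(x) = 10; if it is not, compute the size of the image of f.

38

Since 59 is prime, the nonzero elements of ℤ_{59} form a cyclic group of order 58.
As gcd(21, 58) = 1, raising to the 21st power is a bijection on this group: if x_1^21 ≡ x_2^21 then (x_1x_2^{−1})^21 = 1, and the only element of order dividing gcd(21, 58) = 1 is 1, so x_1 = x_2.
With f(0) = 0 this makes f injective on all of ℤ_{59}, hence bijective (finite equal-size domain and codomain). In particular f is bijective.
Since f is bijective, we find the preimage of 10. The inverse of x ↦ x^21 on (ℤ_{59})^× is x ↦ x^47, because 21·47 = 987 = 17·58 + 1 ≡ 1 (mod 58) and x^{58} = 1 for x ≠ 0 (Fermat). So f⁻¹(10) = 10^47 mod 59.
Repeated squaring mod 59: 10^1 ≡ 10, 10^2 ≡ 10² = 100 ≡ 41, 10^4 ≡ 41² = 1681 ≡ 29, 10^8 ≡ 29² = 841 ≡ 15, 10^16 ≡ 15² = 225 ≡ 48, 10^32 ≡ 48² = 2304 ≡ 3. Since 47 = 32 + 8 + 4 + 2 + 1, 10^47 ≡ 3·15·29·41·10: 3·15 = 45, then 45·29 = 1305 ≡ 7, then 7·41 = 287 ≡ 51, then 51·10 = 510 ≡ 38. So 10^47 ≡ 38 (mod 59).
Hence f⁻¹(10) = 38.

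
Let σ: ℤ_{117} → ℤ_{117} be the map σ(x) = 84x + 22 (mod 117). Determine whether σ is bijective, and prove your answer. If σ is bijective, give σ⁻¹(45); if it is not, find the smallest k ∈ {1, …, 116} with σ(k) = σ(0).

39

Recall that σ is injective if σ(x_1) = σ(x_2) implies x_1 = x_2.
We have gcd(84, 117) = 3 > 1. Taking x_1 = 0 and x_2 = 39: σ(0) = 22 and σ(39) = 84·39 + 22 = 3298 ≡ 22 (mod 117).
So σ(0) = σ(39) while 0 ≠ 39, thus σ is not injective, hence not bijective.
Since σ is not bijective, we find the least positive k with σ(k) = σ(0): this means 84k ≡ 0 (mod 117), i.e. 117 ∣ 84k. Since gcd(84, 117) = 3, dividing through by 3 this holds exactly when 39 ∣ 28k, and as gcd(28, 39) = 1, exactly when 39 ∣ k.
The smallest positive such k is 39.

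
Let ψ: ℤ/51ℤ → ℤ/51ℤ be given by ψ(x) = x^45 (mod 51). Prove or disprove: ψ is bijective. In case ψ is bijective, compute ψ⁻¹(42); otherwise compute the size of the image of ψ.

Computing x^45 mod 51 for each x (by repeated squaring, reducing mod 51 at every step), the values ψ(0), ψ(1), …, ψ(50) are: 0, 1, 32, 12, 4, 20, 27, 40, 26, 42, 28, 41, 48, 13, 5, 36, 16, 17, 18, 49, 29, 21, 37, 44, 6, 43, 8, 45, 7, 14, 30, 22, 2, 33, 34, 35, 15, 46, 38, 3, 10, 23, 9, 25, 11, 24, 31, 47, 39, 19, 50.
Every element of ℤ/51ℤ appears exactly once in this list, so ψ is a bijection, and in particular bijective.
Since ψ is bijective, we read off the preimage of 42 from the same table: ψ(9) = 42, so ψ⁻¹(42) = 9.

9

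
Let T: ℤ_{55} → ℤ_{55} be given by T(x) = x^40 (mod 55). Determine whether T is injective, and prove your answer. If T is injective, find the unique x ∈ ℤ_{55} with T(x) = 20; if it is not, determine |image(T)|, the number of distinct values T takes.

T(1) = 1^40 = 1.
T(2): Repeated squaring mod 55: 2^1 ≡ 2, 2^2 ≡ 2² = 4, 2^4 ≡ 4² = 16, 2^8 ≡ 16² = 256 ≡ 36, 2^16 ≡ 36² = 1296 ≡ 31, 2^32 ≡ 31² = 961 ≡ 26. Since 40 = 32 + 8, 2^40 ≡ 26·36: 26·36 = 936 ≡ 1. So 2^40 ≡ 1 (mod 55).
So T(1) = T(2) = 1 while 1 ≠ 2, hence T is not injective.
Since T is not injective, we determine |image(T)|. Computing x^40 mod 55 for each x (by repeated squaring, reducing mod 55 at every step), the values T(0), T(1), …, T(54) are: 0, 1, 1, 1, 1, 45, 1, 1, 1, 1, 45, 11, 1, 1, 1, 45, 1, 1, 1, 1, 45, 1, 11, 1, 1, 45, 1, 1, 1, 1, 45, 1, 1, 11, 1, 45, 1, 1, 1, 1, 45, 1, 1, 1, 11, 45, 1, 1, 1, 1, 45, 1, 1, 1, 1.
The distinct values are {0, 1, 11, 45}; there are 4 of them.

4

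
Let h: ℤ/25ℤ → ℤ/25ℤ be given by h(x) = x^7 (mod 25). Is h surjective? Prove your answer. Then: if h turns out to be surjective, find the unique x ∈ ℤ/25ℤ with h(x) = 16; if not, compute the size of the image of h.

21

h(0) = 0^7 = 0.
h(5): Repeated squaring mod 25: 5^1 ≡ 5, 5^2 ≡ 5² = 25 ≡ 0, 5^4 ≡ 0² = 0. Since 7 = 4 + 2 + 1, 5^7 ≡ 0·0·5: 0·0 = 0, then 0·5 = 0. So 5^7 ≡ 0 (mod 25).
So h(0) = h(5) = 0 while 0 ≠ 5, therefore h is not injective.
A non-injective map from the 25-element set ℤ/25ℤ to itself takes at most 24 distinct values, so it cannot be surjective. Thus h is not surjective.
Since h is not surjective, we determine |image(h)|. Computing x^7 mod 25 for each x (by repeated squaring, reducing mod 25 at every step), the values h(0), h(1), …, h(24) are: 0, 1, 3, 12, 9, 0, 11, 18, 2, 19, 0, 21, 8, 17, 4, 0, 6, 23, 7, 14, 0, 16, 13, 22, 24.
The distinct values are {0, 1, 2, 3, 4, 6, 7, 8, 9, 11, 12, 13, 14, 16, 17, 18, 19, 21, 22, 23, 24}; there are 21 of them.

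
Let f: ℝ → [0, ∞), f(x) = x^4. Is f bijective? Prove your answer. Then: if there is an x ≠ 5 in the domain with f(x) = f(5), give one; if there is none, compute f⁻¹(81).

f(5) = 625 = (−5)^4 = f(−5) (since 4 is even), with 5 ≠ −5. So f is not injective, hence not bijective.
For the follow-up, such an x exists: taking x = −5 ∈ ℝ gives f(−5) = 625 = f(5) with −5 ≠ 5.

-5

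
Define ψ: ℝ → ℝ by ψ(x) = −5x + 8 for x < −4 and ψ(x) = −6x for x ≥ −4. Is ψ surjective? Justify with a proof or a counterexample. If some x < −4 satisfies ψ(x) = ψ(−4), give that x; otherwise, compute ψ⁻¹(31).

-23/5

Both pieces are strictly decreasing (slopes −5 and −6), so each is injective on its own interval.
The left piece maps (−∞, −4) onto (28, ∞); the right piece maps [−4, ∞) onto (−∞, 24].
The union (28, ∞) ∪ (−∞, 24] omits the interval between 28 and 24; in particular 28 has no preimage. So ψ is not surjective.
Because the two images are disjoint, no x < −4 has ψ(x) = ψ(−4), so we compute ψ⁻¹(31): 31 lies in (28, ∞), so solve −5x + 8 = 31: x = (31 − 8)/(−5) = −23/5.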